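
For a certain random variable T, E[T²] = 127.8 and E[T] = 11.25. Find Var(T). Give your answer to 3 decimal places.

Var(T) = 127.8 − (11.25)² = 1.2375

1.238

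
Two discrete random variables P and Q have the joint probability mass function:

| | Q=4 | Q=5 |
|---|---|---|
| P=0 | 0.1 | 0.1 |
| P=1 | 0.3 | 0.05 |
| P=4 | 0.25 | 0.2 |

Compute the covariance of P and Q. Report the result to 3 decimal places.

E[P] = 2.15,  E[Q] = 4.35
E[PQ] = 9.45
Cov(P,Q) = E[PQ] − E[P]E[Q] = 9.45 − (2.15)(4.35) = 0.0975

0.098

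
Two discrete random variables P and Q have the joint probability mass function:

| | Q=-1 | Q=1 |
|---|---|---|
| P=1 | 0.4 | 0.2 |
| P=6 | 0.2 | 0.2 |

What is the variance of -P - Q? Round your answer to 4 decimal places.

7.7600

E[P] = 3,  E[Q] = -0.2,  E[PQ] = -0.2
Var(P) = 15 − (3)² = 6;  Var(Q) = 1 − (-0.2)² = 0.96
Cov(P,Q) = -0.2 − (3)(-0.2) = 0.4
Var(-P - Q) = (-1)²·6 + (-1)²·0.96 + 2·(-1)·(-1)·0.4 = 7.76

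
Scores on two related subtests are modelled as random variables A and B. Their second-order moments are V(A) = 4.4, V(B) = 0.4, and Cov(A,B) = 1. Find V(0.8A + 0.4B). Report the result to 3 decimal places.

3.520

V(0.8A + 0.4B) = (0.8)²·V(A) + (0.4)²·V(B) + 2·(0.8)·(0.4)·Cov(A,B)
= 0.64·4.4 + 0.16·0.4 + 0.64·1 = 3.52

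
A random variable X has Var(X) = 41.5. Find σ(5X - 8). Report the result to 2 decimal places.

Var(5X - 8) = (5)²·41.5 = 1037.5
σ(5X - 8) = √1037.5 ≈ 32.21

32.21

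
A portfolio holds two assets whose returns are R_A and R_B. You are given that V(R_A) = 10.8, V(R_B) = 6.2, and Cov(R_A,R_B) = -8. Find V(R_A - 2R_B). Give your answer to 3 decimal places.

V(R_A - 2R_B) = (1)²·V(R_A) + (-2)²·V(R_B) + 2·(1)·(-2)·Cov(R_A,R_B)
= 1·10.8 + 4·6.2 + -4·-8 = 67.6

67.600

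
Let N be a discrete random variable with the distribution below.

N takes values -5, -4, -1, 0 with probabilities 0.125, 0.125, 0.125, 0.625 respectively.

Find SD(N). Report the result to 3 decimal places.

1.920

E[N] = (-5)(0.125) + (-4)(0.125) + (-1)(0.125) + (0)(0.625) = -1.25
E[N²] = (-5)²(0.125) + (-4)²(0.125) + (-1)²(0.125) + (0)²(0.625) = 5.25
V(N) = E[N²] − (E[N])² = 5.25 − (-1.25)² = 3.6875
SD(N) = √3.6875 ≈ 1.920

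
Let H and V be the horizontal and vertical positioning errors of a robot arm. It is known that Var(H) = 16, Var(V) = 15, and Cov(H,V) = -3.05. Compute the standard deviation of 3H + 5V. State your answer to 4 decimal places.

Var(3H + 5V) = (3)²·Var(H) + (5)²·Var(V) + 2·(3)·(5)·Cov(H,V)
= 9·16 + 25·15 + 30·-3.05 = 427.5
SD(3H + 5V) = √427.5 ≈ 20.6761

20.6761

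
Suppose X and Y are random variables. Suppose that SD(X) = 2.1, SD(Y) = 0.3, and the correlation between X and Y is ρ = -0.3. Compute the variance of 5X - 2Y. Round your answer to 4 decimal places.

114.3900

Var(X) = (2.1)² = 4.41;  Var(Y) = (0.3)² = 0.09
Cov(X,Y) = ρ·SD(X)·SD(Y) = -0.3·2.1·0.3 = -0.189
Var(5X - 2Y) = (5)²·Var(X) + (-2)²·Var(Y) + 2·(5)·(-2)·Cov(X,Y)
= 25·4.41 + 4·0.09 + -20·-0.189 = 114.39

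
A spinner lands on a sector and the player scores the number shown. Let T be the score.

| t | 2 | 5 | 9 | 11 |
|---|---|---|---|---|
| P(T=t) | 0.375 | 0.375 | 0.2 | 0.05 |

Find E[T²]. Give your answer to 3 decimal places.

33.125

E[T²] = (2)²(0.375) + (5)²(0.375) + (9)²(0.2) + (11)²(0.05) = 33.125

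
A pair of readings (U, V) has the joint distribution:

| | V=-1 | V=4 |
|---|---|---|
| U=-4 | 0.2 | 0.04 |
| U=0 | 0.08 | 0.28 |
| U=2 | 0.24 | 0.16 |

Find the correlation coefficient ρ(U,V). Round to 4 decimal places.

E[U] = -0.16,  E[V] = 1.4
E[UV] = 0.96
Cov(U,V) = E[UV] − E[U]E[V] = 0.96 − (-0.16)(1.4) = 1.184
var(U) = 5.4144,  var(V) = 6.24
ρ = 1.184 / √(5.4144·6.24) ≈ 0.2037

0.2037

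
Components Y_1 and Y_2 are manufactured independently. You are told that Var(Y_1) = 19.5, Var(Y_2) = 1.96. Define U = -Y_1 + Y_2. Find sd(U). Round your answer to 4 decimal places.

By independence, Var(U) = (-1)²Var(Y_1) + (1)²Var(Y_2)
= (-1)²·19.5 + (1)²·1.96 = 21.46
sd(U) = √21.46 ≈ 4.6325

4.6325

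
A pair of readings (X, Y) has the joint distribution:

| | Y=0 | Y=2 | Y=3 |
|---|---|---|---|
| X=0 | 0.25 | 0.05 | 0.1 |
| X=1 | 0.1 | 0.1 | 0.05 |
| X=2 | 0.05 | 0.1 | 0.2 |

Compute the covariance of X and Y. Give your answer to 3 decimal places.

0.478

E[X] = 0.95,  E[Y] = 1.55
E[XY] = 1.95
Cov(X,Y) = E[XY] − E[X]E[Y] = 1.95 − (0.95)(1.55) = 0.4775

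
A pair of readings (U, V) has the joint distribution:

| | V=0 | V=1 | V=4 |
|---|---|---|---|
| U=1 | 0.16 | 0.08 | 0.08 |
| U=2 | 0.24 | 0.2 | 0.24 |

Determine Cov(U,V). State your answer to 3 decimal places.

E[U] = 1.68,  E[V] = 1.56
E[UV] = 2.72
Cov(U,V) = E[UV] − E[U]E[V] = 2.72 − (1.68)(1.56) = 0.0992

0.099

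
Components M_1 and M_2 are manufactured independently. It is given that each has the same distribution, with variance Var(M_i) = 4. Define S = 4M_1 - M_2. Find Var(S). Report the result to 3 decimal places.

By independence, Var(S) = (4)²Var(M_1) + (-1)²Var(M_2)
= (4)²·4 + (-1)²·4 = 68

68.000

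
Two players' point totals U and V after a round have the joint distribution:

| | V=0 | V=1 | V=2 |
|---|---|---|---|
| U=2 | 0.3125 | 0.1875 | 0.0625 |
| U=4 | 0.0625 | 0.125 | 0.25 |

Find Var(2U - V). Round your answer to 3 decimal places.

E[U] = 2.875,  E[V] = 0.9375,  E[UV] = 3.125
Var(U) = 9.25 − (2.875)² = 0.984375;  Var(V) = 1.5625 − (0.9375)² = 0.68359375
cov(U,V) = 3.125 − (2.875)(0.9375) = 0.4296875
Var(2U - V) = (2)²·0.984375 + (-1)²·0.68359375 + 2·(2)·(-1)·0.4296875 = 2.90234375

2.902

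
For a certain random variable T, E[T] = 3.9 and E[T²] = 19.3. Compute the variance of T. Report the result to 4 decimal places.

var(T) = 19.3 − (3.9)² = 4.09

4.0900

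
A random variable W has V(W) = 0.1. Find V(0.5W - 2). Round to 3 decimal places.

V(0.5W - 2) = (0.5)²·V(W) = 0.25·0.1 = 0.025

0.025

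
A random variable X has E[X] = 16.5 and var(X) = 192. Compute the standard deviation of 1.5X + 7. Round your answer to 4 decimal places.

var(1.5X + 7) = (1.5)²·192 = 432
SD(1.5X + 7) = √432 ≈ 20.7846

20.7846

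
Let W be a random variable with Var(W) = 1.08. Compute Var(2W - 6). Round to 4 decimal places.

4.3200

Var(2W - 6) = (2)²·Var(W) = 4·1.08 = 4.32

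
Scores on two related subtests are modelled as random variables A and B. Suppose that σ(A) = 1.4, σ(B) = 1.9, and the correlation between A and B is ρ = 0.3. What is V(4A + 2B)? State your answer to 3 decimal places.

V(A) = (1.4)² = 1.96;  V(B) = (1.9)² = 3.61
Cov(A,B) = ρ·σ(A)·σ(B) = 0.3·1.4·1.9 = 0.798
V(4A + 2B) = (4)²·V(A) + (2)²·V(B) + 2·(4)·(2)·Cov(A,B)
= 16·1.96 + 4·3.61 + 16·0.798 = 58.568

58.568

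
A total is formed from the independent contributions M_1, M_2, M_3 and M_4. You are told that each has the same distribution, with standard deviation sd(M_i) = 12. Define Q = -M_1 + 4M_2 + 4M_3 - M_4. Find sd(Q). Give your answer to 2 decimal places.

69.97

Var(M_i) = (12)² = 144
By independence, Var(Q) = (-1)²Var(M_1) + (4)²Var(M_2) + (4)²Var(M_3) + (-1)²Var(M_4)
= (-1)²·144 + (4)²·144 + (4)²·144 + (-1)²·144 = 4896
sd(Q) = √4896 ≈ 69.97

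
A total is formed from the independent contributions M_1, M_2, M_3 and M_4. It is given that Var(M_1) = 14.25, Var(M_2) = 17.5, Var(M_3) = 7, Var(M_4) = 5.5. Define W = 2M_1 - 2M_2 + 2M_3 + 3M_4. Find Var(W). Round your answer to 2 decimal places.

By independence, Var(W) = (2)²Var(M_1) + (-2)²Var(M_2) + (2)²Var(M_3) + (3)²Var(M_4)
= (2)²·14.25 + (-2)²·17.5 + (2)²·7 + (3)²·5.5 = 204.5

204.50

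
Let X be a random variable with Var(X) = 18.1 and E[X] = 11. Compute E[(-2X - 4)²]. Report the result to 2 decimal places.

E[-2X - 4] = -2·11 − 4 = -26
Var(-2X - 4) = (-2)²·18.1 = 72.4
E[(-2X - 4)²] = Var((-2X - 4)) + (E[(-2X - 4)])² = 72.4 + (-26)² = 748.4

748.40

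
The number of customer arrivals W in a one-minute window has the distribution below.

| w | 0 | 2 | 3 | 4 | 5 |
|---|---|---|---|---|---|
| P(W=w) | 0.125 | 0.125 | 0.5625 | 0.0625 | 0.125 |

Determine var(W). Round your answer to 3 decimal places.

E[W] = (0)(0.125) + (2)(0.125) + (3)(0.5625) + (4)(0.0625) + (5)(0.125) = 2.8125
E[W²] = (0)²(0.125) + (2)²(0.125) + (3)²(0.5625) + (4)²(0.0625) + (5)²(0.125) = 9.6875
var(W) = E[W²] − (E[W])² = 9.6875 − (2.8125)² = 1.77734375

1.777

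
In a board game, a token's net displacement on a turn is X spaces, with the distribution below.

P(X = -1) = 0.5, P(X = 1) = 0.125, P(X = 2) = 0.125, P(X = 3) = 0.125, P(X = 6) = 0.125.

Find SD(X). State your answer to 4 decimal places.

E[X] = (-1)(0.5) + (1)(0.125) + (2)(0.125) + (3)(0.125) + (6)(0.125) = 1
E[X²] = (-1)²(0.5) + (1)²(0.125) + (2)²(0.125) + (3)²(0.125) + (6)²(0.125) = 6.75
Var(X) = E[X²] − (E[X])² = 6.75 − (1)² = 5.75
SD(X) = √5.75 ≈ 2.3979

2.3979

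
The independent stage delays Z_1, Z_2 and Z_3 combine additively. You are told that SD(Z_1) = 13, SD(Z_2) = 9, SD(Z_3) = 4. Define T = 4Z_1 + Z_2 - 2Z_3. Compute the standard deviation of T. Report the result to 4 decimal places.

V(Z_1) = 169, V(Z_2) = 81, V(Z_3) = 16
By independence, V(T) = (4)²V(Z_1) + (1)²V(Z_2) + (-2)²V(Z_3)
= (4)²·169 + (1)²·81 + (-2)²·16 = 2849
SD(T) = √2849 ≈ 53.3760

53.3760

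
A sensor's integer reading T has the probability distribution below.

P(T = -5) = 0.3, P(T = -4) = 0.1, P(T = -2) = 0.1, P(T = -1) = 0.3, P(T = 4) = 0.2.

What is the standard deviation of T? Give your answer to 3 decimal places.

3.231

E[T] = (-5)(0.3) + (-4)(0.1) + (-2)(0.1) + (-1)(0.3) + (4)(0.2) = -1.6
E[T²] = (-5)²(0.3) + (-4)²(0.1) + (-2)²(0.1) + (-1)²(0.3) + (4)²(0.2) = 13
Var(T) = E[T²] − (E[T])² = 13 − (-1.6)² = 10.44
SD(T) = √10.44 ≈ 3.231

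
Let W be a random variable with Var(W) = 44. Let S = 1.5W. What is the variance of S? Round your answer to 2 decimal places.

Var(1.5W) = (1.5)²·Var(W) = 2.25·44 = 99

99.00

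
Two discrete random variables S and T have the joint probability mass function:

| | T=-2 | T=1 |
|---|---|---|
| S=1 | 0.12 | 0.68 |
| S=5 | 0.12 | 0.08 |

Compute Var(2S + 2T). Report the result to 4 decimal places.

9.8944

E[S] = 1.8,  E[T] = 0.28,  E[ST] = -0.36
Var(S) = 5.8 − (1.8)² = 2.56;  Var(T) = 1.72 − (0.28)² = 1.6416
Cov(S,T) = -0.36 − (1.8)(0.28) = -0.864
Var(2S + 2T) = (2)²·2.56 + (2)²·1.6416 + 2·(2)·(2)·-0.864 = 9.8944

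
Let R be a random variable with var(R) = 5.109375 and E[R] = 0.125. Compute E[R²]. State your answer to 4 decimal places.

5.1250

E[R²] = var(R) + (E[R])² = 5.109375 + (0.125)² = 5.125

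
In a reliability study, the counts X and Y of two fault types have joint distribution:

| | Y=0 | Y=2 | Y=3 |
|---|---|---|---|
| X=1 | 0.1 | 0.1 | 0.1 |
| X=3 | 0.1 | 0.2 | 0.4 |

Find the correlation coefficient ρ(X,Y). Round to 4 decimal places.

E[X] = 2.4,  E[Y] = 2.1
E[XY] = 5.3
Cov(X,Y) = E[XY] − E[X]E[Y] = 5.3 − (2.4)(2.1) = 0.26
var(X) = 0.84,  var(Y) = 1.29
ρ = 0.26 / √(0.84·1.29) ≈ 0.2498

0.2498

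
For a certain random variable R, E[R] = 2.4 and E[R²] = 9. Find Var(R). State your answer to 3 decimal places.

Var(R) = 9 − (2.4)² = 3.24

3.240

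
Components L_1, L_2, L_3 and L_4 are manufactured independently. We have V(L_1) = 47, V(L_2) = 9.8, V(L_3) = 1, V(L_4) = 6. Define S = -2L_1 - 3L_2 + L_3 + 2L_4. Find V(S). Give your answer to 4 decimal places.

By independence, V(S) = (-2)²V(L_1) + (-3)²V(L_2) + (1)²V(L_3) + (2)²V(L_4)
= (-2)²·47 + (-3)²·9.8 + (1)²·1 + (2)²·6 = 301.2

301.2000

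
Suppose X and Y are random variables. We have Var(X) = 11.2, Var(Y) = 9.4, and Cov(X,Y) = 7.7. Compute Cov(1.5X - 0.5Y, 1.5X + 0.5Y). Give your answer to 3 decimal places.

22.850

Cov(1.5X - 0.5Y, 1.5X + 0.5Y) = (1.5)(1.5)Var(X) + (-0.5)(0.5)Var(Y) + [(1.5)(0.5) + (-0.5)(1.5)]Cov(X,Y)
= 2.25·11.2 + -0.25·9.4 + 0·7.7 = 22.85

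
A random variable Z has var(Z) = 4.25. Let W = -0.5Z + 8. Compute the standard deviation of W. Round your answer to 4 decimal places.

1.0308

var(-0.5Z + 8) = (-0.5)²·4.25 = 1.0625
SD(W) = √1.0625 ≈ 1.0308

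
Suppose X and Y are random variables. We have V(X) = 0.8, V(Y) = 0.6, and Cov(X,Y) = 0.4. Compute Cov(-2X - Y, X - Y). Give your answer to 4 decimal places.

Cov(-2X - Y, X - Y) = (-2)(1)V(X) + (-1)(-1)V(Y) + [(-2)(-1) + (-1)(1)]Cov(X,Y)
= -2·0.8 + 1·0.6 + 1·0.4 = -0.6

-0.6000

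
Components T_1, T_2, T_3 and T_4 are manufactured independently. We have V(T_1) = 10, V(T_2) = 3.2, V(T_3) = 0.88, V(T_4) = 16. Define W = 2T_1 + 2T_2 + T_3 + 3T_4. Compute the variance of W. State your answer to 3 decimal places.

197.680

By independence, V(W) = (2)²V(T_1) + (2)²V(T_2) + (1)²V(T_3) + (3)²V(T_4)
= (2)²·10 + (2)²·3.2 + (1)²·0.88 + (3)²·16 = 197.68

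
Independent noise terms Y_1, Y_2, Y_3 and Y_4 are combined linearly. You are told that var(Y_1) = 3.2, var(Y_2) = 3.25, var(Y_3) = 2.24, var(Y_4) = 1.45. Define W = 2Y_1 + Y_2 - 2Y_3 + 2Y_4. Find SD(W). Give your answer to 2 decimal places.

By independence, var(W) = (2)²var(Y_1) + (1)²var(Y_2) + (-2)²var(Y_3) + (2)²var(Y_4)
= (2)²·3.2 + (1)²·3.25 + (-2)²·2.24 + (2)²·1.45 = 30.81
SD(W) = √30.81 ≈ 5.55

5.55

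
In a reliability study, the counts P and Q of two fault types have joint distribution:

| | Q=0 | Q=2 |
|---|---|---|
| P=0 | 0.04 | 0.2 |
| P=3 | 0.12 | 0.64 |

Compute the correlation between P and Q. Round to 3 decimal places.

0.010

E[P] = 2.28,  E[Q] = 1.68
E[PQ] = 3.84
cov(P,Q) = E[PQ] − E[P]E[Q] = 3.84 − (2.28)(1.68) = 0.0096
V(P) = 1.6416,  V(Q) = 0.5376
ρ = 0.0096 / √(1.6416·0.5376) ≈ 0.010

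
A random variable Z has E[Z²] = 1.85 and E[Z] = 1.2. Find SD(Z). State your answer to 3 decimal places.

0.640

V(Z) = 1.85 − (1.2)² = 0.41
SD(Z) = √0.41 ≈ 0.640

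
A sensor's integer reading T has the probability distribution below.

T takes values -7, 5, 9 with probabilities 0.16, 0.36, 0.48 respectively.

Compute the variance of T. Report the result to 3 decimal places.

E[T] = (-7)(0.16) + (5)(0.36) + (9)(0.48) = 5
E[T²] = (-7)²(0.16) + (5)²(0.36) + (9)²(0.48) = 55.72
Var(T) = E[T²] − (E[T])² = 55.72 − (5)² = 30.72

30.720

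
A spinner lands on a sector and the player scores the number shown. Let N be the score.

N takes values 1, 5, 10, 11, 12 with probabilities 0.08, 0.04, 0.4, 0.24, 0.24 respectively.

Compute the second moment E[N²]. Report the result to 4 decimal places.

104.6800

E[N²] = (1)²(0.08) + (5)²(0.04) + (10)²(0.4) + (11)²(0.24) + (12)²(0.24) = 104.68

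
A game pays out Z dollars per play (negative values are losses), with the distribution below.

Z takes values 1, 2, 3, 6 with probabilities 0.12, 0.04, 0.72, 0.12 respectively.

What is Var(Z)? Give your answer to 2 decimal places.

E[Z] = (1)(0.12) + (2)(0.04) + (3)(0.72) + (6)(0.12) = 3.08
E[Z²] = (1)²(0.12) + (2)²(0.04) + (3)²(0.72) + (6)²(0.12) = 11.08
Var(Z) = E[Z²] − (E[Z])² = 11.08 − (3.08)² = 1.5936

1.59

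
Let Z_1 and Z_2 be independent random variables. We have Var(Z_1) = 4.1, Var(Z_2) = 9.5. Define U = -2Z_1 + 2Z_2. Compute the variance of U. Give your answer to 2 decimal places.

By independence, Var(U) = (-2)²Var(Z_1) + (2)²Var(Z_2)
= (-2)²·4.1 + (2)²·9.5 = 54.4

54.40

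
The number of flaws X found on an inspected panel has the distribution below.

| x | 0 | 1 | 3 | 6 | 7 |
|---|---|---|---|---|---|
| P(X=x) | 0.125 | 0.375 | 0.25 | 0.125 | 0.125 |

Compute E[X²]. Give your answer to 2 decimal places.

E[X²] = (0)²(0.125) + (1)²(0.375) + (3)²(0.25) + (6)²(0.125) + (7)²(0.125) = 13.25

13.25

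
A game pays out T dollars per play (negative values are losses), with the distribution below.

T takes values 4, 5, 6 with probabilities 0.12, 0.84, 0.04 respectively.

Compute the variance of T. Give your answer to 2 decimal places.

E[T] = (4)(0.12) + (5)(0.84) + (6)(0.04) = 4.92
E[T²] = (4)²(0.12) + (5)²(0.84) + (6)²(0.04) = 24.36
Var(T) = E[T²] − (E[T])² = 24.36 − (4.92)² = 0.1536

0.15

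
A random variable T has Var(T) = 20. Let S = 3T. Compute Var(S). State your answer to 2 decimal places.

Var(3T) = (3)²·Var(T) = 9·20 = 180

180.00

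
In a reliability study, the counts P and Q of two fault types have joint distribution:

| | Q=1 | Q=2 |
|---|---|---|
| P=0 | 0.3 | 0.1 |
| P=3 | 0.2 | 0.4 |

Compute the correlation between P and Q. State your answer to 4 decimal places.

0.4082

E[P] = 1.8,  E[Q] = 1.5
E[PQ] = 3
cov(P,Q) = E[PQ] − E[P]E[Q] = 3 − (1.8)(1.5) = 0.3
var(P) = 2.16,  var(Q) = 0.25
ρ = 0.3 / √(2.16·0.25) ≈ 0.4082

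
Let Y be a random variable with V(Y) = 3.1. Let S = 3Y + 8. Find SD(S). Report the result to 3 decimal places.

V(3Y + 8) = (3)²·3.1 = 27.9
SD(S) = √27.9 ≈ 5.282

5.282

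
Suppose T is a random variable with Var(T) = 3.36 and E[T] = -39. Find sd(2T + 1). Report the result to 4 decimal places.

3.6661

Var(2T + 1) = (2)²·3.36 = 13.44
sd(2T + 1) = √13.44 ≈ 3.6661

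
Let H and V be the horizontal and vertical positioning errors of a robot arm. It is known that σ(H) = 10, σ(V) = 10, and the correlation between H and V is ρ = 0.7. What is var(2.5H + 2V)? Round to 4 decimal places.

1725.0000

var(H) = (10)² = 100;  var(V) = (10)² = 100
Cov(H,V) = ρ·σ(H)·σ(V) = 0.7·10·10 = 70
var(2.5H + 2V) = (2.5)²·var(H) + (2)²·var(V) + 2·(2.5)·(2)·Cov(H,V)
= 6.25·100 + 4·100 + 10·70 = 1725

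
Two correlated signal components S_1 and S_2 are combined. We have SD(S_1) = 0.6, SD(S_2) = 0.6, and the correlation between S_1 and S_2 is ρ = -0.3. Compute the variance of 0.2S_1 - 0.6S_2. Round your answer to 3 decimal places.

0.170

V(S_1) = (0.6)² = 0.36;  V(S_2) = (0.6)² = 0.36
Cov(S_1,S_2) = ρ·SD(S_1)·SD(S_2) = -0.3·0.6·0.6 = -0.108
V(0.2S_1 - 0.6S_2) = (0.2)²·V(S_1) + (-0.6)²·V(S_2) + 2·(0.2)·(-0.6)·Cov(S_1,S_2)
= 0.04·0.36 + 0.36·0.36 + -0.24·-0.108 = 0.16992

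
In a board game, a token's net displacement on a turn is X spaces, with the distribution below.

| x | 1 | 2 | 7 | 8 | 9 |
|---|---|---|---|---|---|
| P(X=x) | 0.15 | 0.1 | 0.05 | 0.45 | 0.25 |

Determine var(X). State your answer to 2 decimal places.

9.15

E[X] = (1)(0.15) + (2)(0.1) + (7)(0.05) + (8)(0.45) + (9)(0.25) = 6.55
E[X²] = (1)²(0.15) + (2)²(0.1) + (7)²(0.05) + (8)²(0.45) + (9)²(0.25) = 52.05
var(X) = E[X²] − (E[X])² = 52.05 − (6.55)² = 9.1475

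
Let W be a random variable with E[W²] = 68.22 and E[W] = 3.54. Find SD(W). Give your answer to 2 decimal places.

7.46

Var(W) = 68.22 − (3.54)² = 55.6884
SD(W) = √55.6884 ≈ 7.46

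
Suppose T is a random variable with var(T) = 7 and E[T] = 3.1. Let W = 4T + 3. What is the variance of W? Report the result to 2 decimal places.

var(4T + 3) = (4)²·var(T) = 16·7 = 112

112.00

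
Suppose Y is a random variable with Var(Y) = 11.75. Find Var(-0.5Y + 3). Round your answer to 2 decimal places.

2.94

Var(-0.5Y + 3) = (-0.5)²·Var(Y) = 0.25·11.75 = 2.9375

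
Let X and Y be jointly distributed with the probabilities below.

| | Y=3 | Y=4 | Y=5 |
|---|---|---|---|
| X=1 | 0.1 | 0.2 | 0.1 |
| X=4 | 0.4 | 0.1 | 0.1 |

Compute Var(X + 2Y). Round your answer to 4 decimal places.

3.1600

E[X] = 2.8,  E[Y] = 3.7,  E[XY] = 10
Var(X) = 10 − (2.8)² = 2.16;  Var(Y) = 14.3 − (3.7)² = 0.61
Cov(X,Y) = 10 − (2.8)(3.7) = -0.36
Var(X + 2Y) = (1)²·2.16 + (2)²·0.61 + 2·(1)·(2)·-0.36 = 3.16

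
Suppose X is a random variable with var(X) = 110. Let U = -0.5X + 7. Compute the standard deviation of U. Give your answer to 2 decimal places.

5.24

var(-0.5X + 7) = (-0.5)²·110 = 27.5
SD(U) = √27.5 ≈ 5.24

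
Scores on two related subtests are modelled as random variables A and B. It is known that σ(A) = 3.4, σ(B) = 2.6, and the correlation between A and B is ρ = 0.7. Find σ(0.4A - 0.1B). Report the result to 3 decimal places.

var(A) = (3.4)² = 11.56;  var(B) = (2.6)² = 6.76
Cov(A,B) = ρ·σ(A)·σ(B) = 0.7·3.4·2.6 = 6.188
var(0.4A - 0.1B) = (0.4)²·var(A) + (-0.1)²·var(B) + 2·(0.4)·(-0.1)·Cov(A,B)
= 0.16·11.56 + 0.01·6.76 + -0.08·6.188 = 1.42216
σ(0.4A - 0.1B) = √1.42216 ≈ 1.193

1.193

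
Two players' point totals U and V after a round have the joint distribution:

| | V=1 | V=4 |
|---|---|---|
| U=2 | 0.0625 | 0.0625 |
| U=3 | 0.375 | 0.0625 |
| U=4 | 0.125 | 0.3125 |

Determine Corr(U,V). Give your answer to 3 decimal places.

0.335

E[U] = 3.3125,  E[V] = 2.3125
E[UV] = 8
Cov(U,V) = E[UV] − E[U]E[V] = 8 − (3.3125)(2.3125) = 0.33984375
var(U) = 0.46484375,  var(V) = 2.21484375
ρ = 0.33984375 / √(0.46484375·2.21484375) ≈ 0.335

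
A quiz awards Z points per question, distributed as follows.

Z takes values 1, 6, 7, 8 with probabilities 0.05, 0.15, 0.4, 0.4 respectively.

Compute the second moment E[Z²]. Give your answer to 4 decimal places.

50.6500

E[Z²] = (1)²(0.05) + (6)²(0.15) + (7)²(0.4) + (8)²(0.4) = 50.65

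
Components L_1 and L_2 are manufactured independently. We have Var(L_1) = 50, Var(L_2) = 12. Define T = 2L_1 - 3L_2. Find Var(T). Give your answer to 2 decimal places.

308.00

By independence, Var(T) = (2)²Var(L_1) + (-3)²Var(L_2)
= (2)²·50 + (-3)²·12 = 308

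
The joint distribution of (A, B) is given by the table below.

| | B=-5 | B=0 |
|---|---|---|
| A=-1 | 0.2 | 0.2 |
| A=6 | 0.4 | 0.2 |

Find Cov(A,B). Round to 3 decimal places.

E[A] = 3.2,  E[B] = -3
E[AB] = -11
Cov(A,B) = E[AB] − E[A]E[B] = -11 − (3.2)(-3) = -1.4

-1.400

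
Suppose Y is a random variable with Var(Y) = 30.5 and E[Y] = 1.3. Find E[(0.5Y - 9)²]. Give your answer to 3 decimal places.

77.348

E[0.5Y - 9] = 0.5·1.3 − 9 = -8.35
Var(0.5Y - 9) = (0.5)²·30.5 = 7.625
E[(0.5Y - 9)²] = Var((0.5Y - 9)) + (E[(0.5Y - 9)])² = 7.625 + (-8.35)² = 77.3475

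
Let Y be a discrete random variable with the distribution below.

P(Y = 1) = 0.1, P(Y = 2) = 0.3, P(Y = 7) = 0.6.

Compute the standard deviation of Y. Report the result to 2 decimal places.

E[Y] = (1)(0.1) + (2)(0.3) + (7)(0.6) = 4.9
E[Y²] = (1)²(0.1) + (2)²(0.3) + (7)²(0.6) = 30.7
V(Y) = E[Y²] − (E[Y])² = 30.7 − (4.9)² = 6.69
σ(Y) = √6.69 ≈ 2.59

2.59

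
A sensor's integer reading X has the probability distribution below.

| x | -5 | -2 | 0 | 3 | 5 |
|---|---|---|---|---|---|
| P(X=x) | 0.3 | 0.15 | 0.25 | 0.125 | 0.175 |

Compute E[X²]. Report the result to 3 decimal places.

13.600

E[X²] = (-5)²(0.3) + (-2)²(0.15) + (0)²(0.25) + (3)²(0.125) + (5)²(0.175) = 13.6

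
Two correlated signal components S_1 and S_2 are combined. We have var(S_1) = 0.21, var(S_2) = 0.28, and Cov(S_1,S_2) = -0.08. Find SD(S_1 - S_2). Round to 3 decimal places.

var(S_1 - S_2) = (1)²·var(S_1) + (-1)²·var(S_2) + 2·(1)·(-1)·Cov(S_1,S_2)
= 1·0.21 + 1·0.28 + -2·-0.08 = 0.65
SD(S_1 - S_2) = √0.65 ≈ 0.806

0.806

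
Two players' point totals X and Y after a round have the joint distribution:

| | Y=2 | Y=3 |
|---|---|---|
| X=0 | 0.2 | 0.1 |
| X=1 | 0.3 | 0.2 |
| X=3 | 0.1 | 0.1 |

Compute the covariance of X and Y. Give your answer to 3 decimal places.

0.060

E[X] = 1.1,  E[Y] = 2.4
E[XY] = 2.7
cov(X,Y) = E[XY] − E[X]E[Y] = 2.7 − (1.1)(2.4) = 0.06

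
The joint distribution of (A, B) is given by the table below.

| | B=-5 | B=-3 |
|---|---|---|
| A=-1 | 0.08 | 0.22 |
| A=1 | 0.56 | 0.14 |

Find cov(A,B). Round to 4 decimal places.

-0.4480

E[A] = 0.4,  E[B] = -4.28
E[AB] = -2.16
cov(A,B) = E[AB] − E[A]E[B] = -2.16 − (0.4)(-4.28) = -0.448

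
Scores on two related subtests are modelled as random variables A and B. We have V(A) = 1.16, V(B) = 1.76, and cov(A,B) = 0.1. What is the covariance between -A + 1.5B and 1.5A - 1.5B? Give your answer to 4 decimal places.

-5.3250

cov(-A + 1.5B, 1.5A - 1.5B) = (-1)(1.5)V(A) + (1.5)(-1.5)V(B) + [(-1)(-1.5) + (1.5)(1.5)]cov(A,B)
= -1.5·1.16 + -2.25·1.76 + 3.75·0.1 = -5.325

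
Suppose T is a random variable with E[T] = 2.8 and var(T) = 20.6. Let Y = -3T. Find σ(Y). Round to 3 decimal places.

var(-3T) = (-3)²·20.6 = 185.4
σ(Y) = √185.4 ≈ 13.616

13.616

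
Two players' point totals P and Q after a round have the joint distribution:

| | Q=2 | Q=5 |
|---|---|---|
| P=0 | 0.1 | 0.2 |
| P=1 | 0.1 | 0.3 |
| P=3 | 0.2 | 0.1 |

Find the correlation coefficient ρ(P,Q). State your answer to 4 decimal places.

-0.3094

E[P] = 1.3,  E[Q] = 3.8
E[PQ] = 4.4
Cov(P,Q) = E[PQ] − E[P]E[Q] = 4.4 − (1.3)(3.8) = -0.54
var(P) = 1.41,  var(Q) = 2.16
ρ = -0.54 / √(1.41·2.16) ≈ -0.3094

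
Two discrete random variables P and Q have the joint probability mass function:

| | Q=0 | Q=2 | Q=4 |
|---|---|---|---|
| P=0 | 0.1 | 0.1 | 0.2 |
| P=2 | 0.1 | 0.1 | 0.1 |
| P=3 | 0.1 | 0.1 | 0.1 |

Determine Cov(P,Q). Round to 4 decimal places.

-0.3000

E[P] = 1.5,  E[Q] = 2.2
E[PQ] = 3
Cov(P,Q) = E[PQ] − E[P]E[Q] = 3 − (1.5)(2.2) = -0.3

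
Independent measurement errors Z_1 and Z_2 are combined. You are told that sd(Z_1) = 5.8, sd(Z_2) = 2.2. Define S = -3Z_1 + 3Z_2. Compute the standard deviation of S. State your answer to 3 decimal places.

Var(Z_1) = 33.64, Var(Z_2) = 4.84
By independence, Var(S) = (-3)²Var(Z_1) + (3)²Var(Z_2)
= (-3)²·33.64 + (3)²·4.84 = 346.32
sd(S) = √346.32 ≈ 18.610

18.610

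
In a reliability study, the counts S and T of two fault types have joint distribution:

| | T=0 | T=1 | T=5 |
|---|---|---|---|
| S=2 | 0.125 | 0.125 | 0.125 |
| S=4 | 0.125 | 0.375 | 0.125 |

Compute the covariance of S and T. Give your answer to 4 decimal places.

E[S] = 3.25,  E[T] = 1.75
E[ST] = 5.5
cov(S,T) = E[ST] − E[S]E[T] = 5.5 − (3.25)(1.75) = -0.1875

-0.1875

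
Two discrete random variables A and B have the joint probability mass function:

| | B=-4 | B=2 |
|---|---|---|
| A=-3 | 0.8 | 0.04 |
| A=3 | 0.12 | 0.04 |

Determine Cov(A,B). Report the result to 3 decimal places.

0.979

E[A] = -2.04,  E[B] = -3.52
E[AB] = 8.16
Cov(A,B) = E[AB] − E[A]E[B] = 8.16 − (-2.04)(-3.52) = 0.9792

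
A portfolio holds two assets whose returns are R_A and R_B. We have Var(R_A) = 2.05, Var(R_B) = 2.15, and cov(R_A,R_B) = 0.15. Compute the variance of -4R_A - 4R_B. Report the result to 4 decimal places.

72.0000

Var(-4R_A - 4R_B) = (-4)²·Var(R_A) + (-4)²·Var(R_B) + 2·(-4)·(-4)·cov(R_A,R_B)
= 16·2.05 + 16·2.15 + 32·0.15 = 72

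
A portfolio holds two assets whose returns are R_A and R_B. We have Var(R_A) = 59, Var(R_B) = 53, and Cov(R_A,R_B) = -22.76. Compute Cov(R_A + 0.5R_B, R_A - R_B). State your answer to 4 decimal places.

Cov(R_A + 0.5R_B, R_A - R_B) = (1)(1)Var(R_A) + (0.5)(-1)Var(R_B) + [(1)(-1) + (0.5)(1)]Cov(R_A,R_B)
= 1·59 + -0.5·53 + -0.5·-22.76 = 43.88

43.8800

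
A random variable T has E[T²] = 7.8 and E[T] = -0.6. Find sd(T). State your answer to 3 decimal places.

2.728

V(T) = 7.8 − (-0.6)² = 7.44
sd(T) = √7.44 ≈ 2.728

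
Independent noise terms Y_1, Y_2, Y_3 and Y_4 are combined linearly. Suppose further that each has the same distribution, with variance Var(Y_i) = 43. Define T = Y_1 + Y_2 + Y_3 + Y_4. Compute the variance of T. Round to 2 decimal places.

By independence, Var(T) = (1)²Var(Y_1) + (1)²Var(Y_2) + (1)²Var(Y_3) + (1)²Var(Y_4)
= (1)²·43 + (1)²·43 + (1)²·43 + (1)²·43 = 172

172.00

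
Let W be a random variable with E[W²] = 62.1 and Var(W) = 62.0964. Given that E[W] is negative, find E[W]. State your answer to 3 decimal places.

-0.060

(E[W])² = E[W²] − Var(W) = 62.1 − 62.0964 = 0.0036
E[W] = −√0.0036 = -0.06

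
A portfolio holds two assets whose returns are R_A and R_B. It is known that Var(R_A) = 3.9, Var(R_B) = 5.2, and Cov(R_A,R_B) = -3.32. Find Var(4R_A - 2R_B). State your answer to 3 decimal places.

136.320

Var(4R_A - 2R_B) = (4)²·Var(R_A) + (-2)²·Var(R_B) + 2·(4)·(-2)·Cov(R_A,R_B)
= 16·3.9 + 4·5.2 + -16·-3.32 = 136.32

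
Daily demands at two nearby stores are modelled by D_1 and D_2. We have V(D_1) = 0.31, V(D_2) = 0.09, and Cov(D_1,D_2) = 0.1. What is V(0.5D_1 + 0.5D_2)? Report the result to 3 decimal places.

0.150

V(0.5D_1 + 0.5D_2) = (0.5)²·V(D_1) + (0.5)²·V(D_2) + 2·(0.5)·(0.5)·Cov(D_1,D_2)
= 0.25·0.31 + 0.25·0.09 + 0.5·0.1 = 0.15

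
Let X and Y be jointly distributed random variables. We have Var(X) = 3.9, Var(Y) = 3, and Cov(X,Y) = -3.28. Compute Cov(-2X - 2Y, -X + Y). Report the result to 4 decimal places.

Cov(-2X - 2Y, -X + Y) = (-2)(-1)Var(X) + (-2)(1)Var(Y) + [(-2)(1) + (-2)(-1)]Cov(X,Y)
= 2·3.9 + -2·3 + 0·-3.28 = 1.8

1.8000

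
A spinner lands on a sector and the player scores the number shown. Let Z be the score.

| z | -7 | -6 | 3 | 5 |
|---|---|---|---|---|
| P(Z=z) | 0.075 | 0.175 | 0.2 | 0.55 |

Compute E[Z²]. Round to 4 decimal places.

25.5250

E[Z²] = (-7)²(0.075) + (-6)²(0.175) + (3)²(0.2) + (5)²(0.55) = 25.525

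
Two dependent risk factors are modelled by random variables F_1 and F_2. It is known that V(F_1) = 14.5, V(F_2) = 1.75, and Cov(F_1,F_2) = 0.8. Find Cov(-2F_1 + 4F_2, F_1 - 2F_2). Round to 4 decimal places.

-36.6000

Cov(-2F_1 + 4F_2, F_1 - 2F_2) = (-2)(1)V(F_1) + (4)(-2)V(F_2) + [(-2)(-2) + (4)(1)]Cov(F_1,F_2)
= -2·14.5 + -8·1.75 + 8·0.8 = -36.6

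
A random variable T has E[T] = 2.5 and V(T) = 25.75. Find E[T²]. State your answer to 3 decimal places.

32.000

E[T²] = V(T) + (E[T])² = 25.75 + (2.5)² = 32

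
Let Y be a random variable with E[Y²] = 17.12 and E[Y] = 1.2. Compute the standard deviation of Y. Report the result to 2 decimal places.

3.96

Var(Y) = 17.12 − (1.2)² = 15.68
SD(Y) = √15.68 ≈ 3.96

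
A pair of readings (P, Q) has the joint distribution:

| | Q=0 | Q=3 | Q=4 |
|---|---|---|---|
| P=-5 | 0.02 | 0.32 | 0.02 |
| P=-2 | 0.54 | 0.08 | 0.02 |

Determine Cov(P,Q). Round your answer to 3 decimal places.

-1.651

E[P] = -3.08,  E[Q] = 1.36
E[PQ] = -5.84
Cov(P,Q) = E[PQ] − E[P]E[Q] = -5.84 − (-3.08)(1.36) = -1.6512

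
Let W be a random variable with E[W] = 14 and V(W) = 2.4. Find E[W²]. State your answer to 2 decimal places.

E[W²] = V(W) + (E[W])² = 2.4 + (14)² = 198.4

198.40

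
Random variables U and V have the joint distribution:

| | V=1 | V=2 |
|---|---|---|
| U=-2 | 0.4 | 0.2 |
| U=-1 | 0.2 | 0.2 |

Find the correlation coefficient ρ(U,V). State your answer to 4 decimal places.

E[U] = -1.6,  E[V] = 1.4
E[UV] = -2.2
Cov(U,V) = E[UV] − E[U]E[V] = -2.2 − (-1.6)(1.4) = 0.04
Var(U) = 0.24,  Var(V) = 0.24
ρ = 0.04 / √(0.24·0.24) ≈ 0.1667

0.1667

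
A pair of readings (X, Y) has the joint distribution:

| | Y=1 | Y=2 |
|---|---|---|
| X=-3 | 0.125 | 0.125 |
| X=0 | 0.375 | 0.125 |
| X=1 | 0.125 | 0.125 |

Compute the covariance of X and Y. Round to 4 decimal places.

E[X] = -0.5,  E[Y] = 1.375
E[XY] = -0.75
Cov(X,Y) = E[XY] − E[X]E[Y] = -0.75 − (-0.5)(1.375) = -0.0625

-0.0625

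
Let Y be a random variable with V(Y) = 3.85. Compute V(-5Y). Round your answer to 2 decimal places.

96.25

V(-5Y) = (-5)²·V(Y) = 25·3.85 = 96.25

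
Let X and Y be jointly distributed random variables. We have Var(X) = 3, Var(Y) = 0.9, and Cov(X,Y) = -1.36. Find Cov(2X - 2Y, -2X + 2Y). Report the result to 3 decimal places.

-26.480

Cov(2X - 2Y, -2X + 2Y) = (2)(-2)Var(X) + (-2)(2)Var(Y) + [(2)(2) + (-2)(-2)]Cov(X,Y)
= -4·3 + -4·0.9 + 8·-1.36 = -26.48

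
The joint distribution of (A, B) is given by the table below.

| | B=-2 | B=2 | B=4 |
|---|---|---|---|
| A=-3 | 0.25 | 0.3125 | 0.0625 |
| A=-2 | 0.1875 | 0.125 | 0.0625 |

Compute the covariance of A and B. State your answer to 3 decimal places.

-0.063

E[A] = -2.625,  E[B] = 0.5
E[AB] = -1.375
Cov(A,B) = E[AB] − E[A]E[B] = -1.375 − (-2.625)(0.5) = -0.0625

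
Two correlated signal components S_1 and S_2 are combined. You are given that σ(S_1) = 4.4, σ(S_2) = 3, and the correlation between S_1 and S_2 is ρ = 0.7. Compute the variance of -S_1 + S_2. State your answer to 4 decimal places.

9.8800

var(S_1) = (4.4)² = 19.36;  var(S_2) = (3)² = 9
Cov(S_1,S_2) = ρ·σ(S_1)·σ(S_2) = 0.7·4.4·3 = 9.24
var(-S_1 + S_2) = (-1)²·var(S_1) + (1)²·var(S_2) + 2·(-1)·(1)·Cov(S_1,S_2)
= 1·19.36 + 1·9 + -2·9.24 = 9.88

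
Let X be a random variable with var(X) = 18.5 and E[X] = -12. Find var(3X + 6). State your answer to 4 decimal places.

166.5000

var(3X + 6) = (3)²·var(X) = 9·18.5 = 166.5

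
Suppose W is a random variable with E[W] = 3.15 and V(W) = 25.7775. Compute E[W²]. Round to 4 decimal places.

E[W²] = V(W) + (E[W])² = 25.7775 + (3.15)² = 35.7

35.7000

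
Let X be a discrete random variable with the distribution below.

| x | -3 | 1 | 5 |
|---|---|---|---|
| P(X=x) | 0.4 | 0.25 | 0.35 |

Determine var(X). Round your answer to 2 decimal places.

E[X] = (-3)(0.4) + (1)(0.25) + (5)(0.35) = 0.8
E[X²] = (-3)²(0.4) + (1)²(0.25) + (5)²(0.35) = 12.6
var(X) = E[X²] − (E[X])² = 12.6 − (0.8)² = 11.96

11.96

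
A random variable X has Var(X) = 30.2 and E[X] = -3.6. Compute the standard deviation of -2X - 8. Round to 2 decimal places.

10.99

Var(-2X - 8) = (-2)²·30.2 = 120.8
SD(-2X - 8) = √120.8 ≈ 10.99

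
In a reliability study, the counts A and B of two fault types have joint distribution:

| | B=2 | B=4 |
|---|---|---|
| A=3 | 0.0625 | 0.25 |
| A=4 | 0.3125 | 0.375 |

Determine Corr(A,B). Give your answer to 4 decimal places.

E[A] = 3.6875,  E[B] = 3.25
E[AB] = 11.875
cov(A,B) = E[AB] − E[A]E[B] = 11.875 − (3.6875)(3.25) = -0.109375
Var(A) = 0.21484375,  Var(B) = 0.9375
ρ = -0.109375 / √(0.21484375·0.9375) ≈ -0.2437

-0.2437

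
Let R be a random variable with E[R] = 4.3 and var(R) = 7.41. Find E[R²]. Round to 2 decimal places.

E[R²] = var(R) + (E[R])² = 7.41 + (4.3)² = 25.9

25.90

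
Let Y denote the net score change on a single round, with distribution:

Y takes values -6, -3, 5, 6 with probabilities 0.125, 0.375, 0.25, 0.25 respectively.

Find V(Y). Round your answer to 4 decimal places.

22.3594

E[Y] = (-6)(0.125) + (-3)(0.375) + (5)(0.25) + (6)(0.25) = 0.875
E[Y²] = (-6)²(0.125) + (-3)²(0.375) + (5)²(0.25) + (6)²(0.25) = 23.125
V(Y) = E[Y²] − (E[Y])² = 23.125 − (0.875)² = 22.359375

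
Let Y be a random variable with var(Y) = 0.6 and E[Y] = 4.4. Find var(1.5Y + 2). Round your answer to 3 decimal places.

var(1.5Y + 2) = (1.5)²·var(Y) = 2.25·0.6 = 1.35

1.350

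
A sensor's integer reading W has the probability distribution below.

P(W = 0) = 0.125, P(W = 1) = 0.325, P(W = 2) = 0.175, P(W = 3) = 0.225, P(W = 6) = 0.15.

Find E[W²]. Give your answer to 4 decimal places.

8.4500

E[W²] = (0)²(0.125) + (1)²(0.325) + (2)²(0.175) + (3)²(0.225) + (6)²(0.15) = 8.45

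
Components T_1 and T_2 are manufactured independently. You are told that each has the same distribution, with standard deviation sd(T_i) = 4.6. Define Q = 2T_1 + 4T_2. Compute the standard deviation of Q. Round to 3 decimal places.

20.572

V(T_i) = (4.6)² = 21.16
By independence, V(Q) = (2)²V(T_1) + (4)²V(T_2)
= (2)²·21.16 + (4)²·21.16 = 423.2
sd(Q) = √423.2 ≈ 20.572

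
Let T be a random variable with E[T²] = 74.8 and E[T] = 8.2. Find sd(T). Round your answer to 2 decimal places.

2.75

var(T) = 74.8 − (8.2)² = 7.56
sd(T) = √7.56 ≈ 2.75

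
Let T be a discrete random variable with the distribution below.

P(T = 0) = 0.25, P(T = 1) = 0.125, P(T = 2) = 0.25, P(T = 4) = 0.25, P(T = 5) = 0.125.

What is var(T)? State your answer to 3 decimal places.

E[T] = (0)(0.25) + (1)(0.125) + (2)(0.25) + (4)(0.25) + (5)(0.125) = 2.25
E[T²] = (0)²(0.25) + (1)²(0.125) + (2)²(0.25) + (4)²(0.25) + (5)²(0.125) = 8.25
var(T) = E[T²] − (E[T])² = 8.25 − (2.25)² = 3.1875

3.188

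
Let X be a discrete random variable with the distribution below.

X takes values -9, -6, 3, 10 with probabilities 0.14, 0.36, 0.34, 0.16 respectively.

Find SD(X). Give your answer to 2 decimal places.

6.54

E[X] = (-9)(0.14) + (-6)(0.36) + (3)(0.34) + (10)(0.16) = -0.8
E[X²] = (-9)²(0.14) + (-6)²(0.36) + (3)²(0.34) + (10)²(0.16) = 43.36
Var(X) = E[X²] − (E[X])² = 43.36 − (-0.8)² = 42.72
SD(X) = √42.72 ≈ 6.54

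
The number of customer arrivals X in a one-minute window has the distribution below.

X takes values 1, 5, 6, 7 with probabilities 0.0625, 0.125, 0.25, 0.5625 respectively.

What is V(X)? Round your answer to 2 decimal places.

2.23

E[X] = (1)(0.0625) + (5)(0.125) + (6)(0.25) + (7)(0.5625) = 6.125
E[X²] = (1)²(0.0625) + (5)²(0.125) + (6)²(0.25) + (7)²(0.5625) = 39.75
V(X) = E[X²] − (E[X])² = 39.75 − (6.125)² = 2.234375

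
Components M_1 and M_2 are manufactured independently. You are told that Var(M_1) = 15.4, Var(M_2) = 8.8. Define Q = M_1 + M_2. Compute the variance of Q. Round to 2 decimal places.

By independence, Var(Q) = (1)²Var(M_1) + (1)²Var(M_2)
= (1)²·15.4 + (1)²·8.8 = 24.2

24.20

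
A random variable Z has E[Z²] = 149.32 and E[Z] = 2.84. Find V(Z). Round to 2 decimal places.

V(Z) = 149.32 − (2.84)² = 141.2544

141.25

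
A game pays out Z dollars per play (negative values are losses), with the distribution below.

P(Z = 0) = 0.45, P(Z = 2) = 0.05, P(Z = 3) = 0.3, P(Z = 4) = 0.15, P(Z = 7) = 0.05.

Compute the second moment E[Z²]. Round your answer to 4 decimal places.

7.7500

E[Z²] = (0)²(0.45) + (2)²(0.05) + (3)²(0.3) + (4)²(0.15) + (7)²(0.05) = 7.75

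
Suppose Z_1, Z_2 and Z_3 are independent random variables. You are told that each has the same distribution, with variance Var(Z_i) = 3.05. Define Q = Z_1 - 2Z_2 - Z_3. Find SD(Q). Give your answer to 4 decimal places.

4.2778

By independence, Var(Q) = (1)²Var(Z_1) + (-2)²Var(Z_2) + (-1)²Var(Z_3)
= (1)²·3.05 + (-2)²·3.05 + (-1)²·3.05 = 18.3
SD(Q) = √18.3 ≈ 4.2778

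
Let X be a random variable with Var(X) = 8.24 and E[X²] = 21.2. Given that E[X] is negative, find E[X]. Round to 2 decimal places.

(E[X])² = E[X²] − Var(X) = 21.2 − 8.24 = 12.96
E[X] = −√12.96 = -3.6

-3.60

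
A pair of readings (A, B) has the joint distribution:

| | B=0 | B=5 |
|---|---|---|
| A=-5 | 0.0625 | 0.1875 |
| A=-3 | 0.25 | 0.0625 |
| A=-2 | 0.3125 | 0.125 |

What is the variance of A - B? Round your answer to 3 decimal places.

9.559

E[A] = -3.0625,  E[B] = 1.875,  E[AB] = -6.875
V(A) = 10.8125 − (-3.0625)² = 1.43359375;  V(B) = 9.375 − (1.875)² = 5.859375
Cov(A,B) = -6.875 − (-3.0625)(1.875) = -1.1328125
V(A - B) = (1)²·1.43359375 + (-1)²·5.859375 + 2·(1)·(-1)·-1.1328125 = 9.55859375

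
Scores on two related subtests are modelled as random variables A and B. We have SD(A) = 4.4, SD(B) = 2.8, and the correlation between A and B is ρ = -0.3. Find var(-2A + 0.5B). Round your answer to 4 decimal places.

var(A) = (4.4)² = 19.36;  var(B) = (2.8)² = 7.84
Cov(A,B) = ρ·SD(A)·SD(B) = -0.3·4.4·2.8 = -3.696
var(-2A + 0.5B) = (-2)²·var(A) + (0.5)²·var(B) + 2·(-2)·(0.5)·Cov(A,B)
= 4·19.36 + 0.25·7.84 + -2·-3.696 = 86.792

86.7920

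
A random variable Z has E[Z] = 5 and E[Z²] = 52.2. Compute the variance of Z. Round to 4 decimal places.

Var(Z) = 52.2 − (5)² = 27.2

27.2000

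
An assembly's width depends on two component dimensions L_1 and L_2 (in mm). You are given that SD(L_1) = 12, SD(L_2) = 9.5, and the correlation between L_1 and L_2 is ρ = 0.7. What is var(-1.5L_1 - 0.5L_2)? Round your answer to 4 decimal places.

var(L_1) = (12)² = 144;  var(L_2) = (9.5)² = 90.25
Cov(L_1,L_2) = ρ·SD(L_1)·SD(L_2) = 0.7·12·9.5 = 79.8
var(-1.5L_1 - 0.5L_2) = (-1.5)²·var(L_1) + (-0.5)²·var(L_2) + 2·(-1.5)·(-0.5)·Cov(L_1,L_2)
= 2.25·144 + 0.25·90.25 + 1.5·79.8 = 466.2625

466.2625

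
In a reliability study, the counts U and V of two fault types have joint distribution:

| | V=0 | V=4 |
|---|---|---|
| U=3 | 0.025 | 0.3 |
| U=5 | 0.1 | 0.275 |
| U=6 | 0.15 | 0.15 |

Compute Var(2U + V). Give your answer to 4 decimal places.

5.9600

E[U] = 4.65,  E[V] = 2.9,  E[UV] = 12.7
Var(U) = 23.1 − (4.65)² = 1.4775;  Var(V) = 11.6 − (2.9)² = 3.19
Cov(U,V) = 12.7 − (4.65)(2.9) = -0.785
Var(2U + V) = (2)²·1.4775 + (1)²·3.19 + 2·(2)·(1)·-0.785 = 5.96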